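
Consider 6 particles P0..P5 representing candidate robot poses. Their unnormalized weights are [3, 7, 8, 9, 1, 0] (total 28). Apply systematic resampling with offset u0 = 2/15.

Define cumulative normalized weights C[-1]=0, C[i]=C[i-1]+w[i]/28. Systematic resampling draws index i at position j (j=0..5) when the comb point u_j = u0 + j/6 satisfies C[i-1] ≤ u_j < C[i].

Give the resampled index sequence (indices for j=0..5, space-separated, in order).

C = [3/28, 5/14, 9/14, 27/28, 1, 1]
j=0: u_0=2/15 ∈ [3/28, 5/14) → index 1
j=1: u_1=3/10 ∈ [3/28, 5/14) → index 1
j=2: u_2=7/15 ∈ [5/14, 9/14) → index 2
j=3: u_3=19/30 ∈ [5/14, 9/14) → index 2
j=4: u_4=4/5 ∈ [9/14, 27/28) → index 3
j=5: u_5=29/30 ∈ [27/28, 1) → index 4

1 1 2 2 3 4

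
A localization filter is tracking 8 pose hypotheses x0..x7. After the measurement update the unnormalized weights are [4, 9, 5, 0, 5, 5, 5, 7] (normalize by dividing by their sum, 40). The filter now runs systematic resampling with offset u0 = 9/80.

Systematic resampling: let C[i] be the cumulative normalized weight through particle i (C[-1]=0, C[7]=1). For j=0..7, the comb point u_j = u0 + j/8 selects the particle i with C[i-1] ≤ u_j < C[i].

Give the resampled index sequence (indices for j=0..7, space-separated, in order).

C = [1/10, 13/40, 9/20, 9/20, 23/40, 7/10, 33/40, 1]
j=0: u_0=9/80 ∈ [1/10, 13/40) → index 1
j=1: u_1=19/80 ∈ [1/10, 13/40) → index 1
j=2: u_2=29/80 ∈ [13/40, 9/20) → index 2
j=3: u_3=39/80 ∈ [9/20, 23/40) → index 4
j=4: u_4=49/80 ∈ [23/40, 7/10) → index 5
j=5: u_5=59/80 ∈ [7/10, 33/40) → index 6
j=6: u_6=69/80 ∈ [33/40, 1) → index 7
j=7: u_7=79/80 ∈ [33/40, 1) → index 7

1 1 2 4 5 6 7 7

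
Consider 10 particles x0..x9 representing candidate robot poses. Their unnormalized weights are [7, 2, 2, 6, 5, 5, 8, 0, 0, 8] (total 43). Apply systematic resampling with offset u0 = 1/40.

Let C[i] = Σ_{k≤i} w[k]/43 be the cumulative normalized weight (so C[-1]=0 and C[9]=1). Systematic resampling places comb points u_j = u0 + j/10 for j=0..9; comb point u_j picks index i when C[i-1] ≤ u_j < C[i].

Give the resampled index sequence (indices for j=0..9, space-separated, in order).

C = [7/43, 9/43, 11/43, 17/43, 22/43, 27/43, 35/43, 35/43, 35/43, 1]
j=0: u_0=1/40 ∈ [0, 7/43) → index 0
j=1: u_1=1/8 ∈ [0, 7/43) → index 0
j=2: u_2=9/40 ∈ [9/43, 11/43) → index 2
j=3: u_3=13/40 ∈ [11/43, 17/43) → index 3
j=4: u_4=17/40 ∈ [17/43, 22/43) → index 4
j=5: u_5=21/40 ∈ [22/43, 27/43) → index 5
j=6: u_6=5/8 ∈ [22/43, 27/43) → index 5
j=7: u_7=29/40 ∈ [27/43, 35/43) → index 6
j=8: u_8=33/40 ∈ [35/43, 1) → index 9
j=9: u_9=37/40 ∈ [35/43, 1) → index 9

0 0 2 3 4 5 5 6 9 9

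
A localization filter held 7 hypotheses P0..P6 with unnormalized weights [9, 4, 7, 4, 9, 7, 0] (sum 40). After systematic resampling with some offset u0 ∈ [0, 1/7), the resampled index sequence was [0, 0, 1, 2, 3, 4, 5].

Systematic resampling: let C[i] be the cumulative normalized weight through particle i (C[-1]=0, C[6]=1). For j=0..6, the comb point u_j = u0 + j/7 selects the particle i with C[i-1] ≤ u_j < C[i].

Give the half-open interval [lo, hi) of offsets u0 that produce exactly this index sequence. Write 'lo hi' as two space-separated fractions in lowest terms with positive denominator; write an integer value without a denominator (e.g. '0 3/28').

0 1/35

C = [9/40, 13/40, 1/2, 3/5, 33/40, 1, 1]
j=0 picked index 0: u0 ∈ [0, 9/40)
j=1 picked index 0: u0 ∈ [-1/7, 23/280)
j=2 picked index 1: u0 ∈ [-17/280, 11/280)
j=3 picked index 2: u0 ∈ [-29/280, 1/14)
j=4 picked index 3: u0 ∈ [-1/14, 1/35)
j=5 picked index 4: u0 ∈ [-4/35, 31/280)
j=6 picked index 5: u0 ∈ [-9/280, 1/7)
intersection: [0, 1/35)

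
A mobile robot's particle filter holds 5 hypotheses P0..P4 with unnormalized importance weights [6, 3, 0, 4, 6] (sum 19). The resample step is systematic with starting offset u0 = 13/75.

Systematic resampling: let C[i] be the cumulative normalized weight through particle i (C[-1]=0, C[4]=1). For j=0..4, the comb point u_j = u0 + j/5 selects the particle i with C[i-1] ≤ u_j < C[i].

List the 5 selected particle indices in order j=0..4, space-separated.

0 1 3 4 4

C = [6/19, 9/19, 9/19, 13/19, 1]
j=0: u_0=13/75 ∈ [0, 6/19) → index 0
j=1: u_1=28/75 ∈ [6/19, 9/19) → index 1
j=2: u_2=43/75 ∈ [9/19, 13/19) → index 3
j=3: u_3=58/75 ∈ [13/19, 1) → index 4
j=4: u_4=73/75 ∈ [13/19, 1) → index 4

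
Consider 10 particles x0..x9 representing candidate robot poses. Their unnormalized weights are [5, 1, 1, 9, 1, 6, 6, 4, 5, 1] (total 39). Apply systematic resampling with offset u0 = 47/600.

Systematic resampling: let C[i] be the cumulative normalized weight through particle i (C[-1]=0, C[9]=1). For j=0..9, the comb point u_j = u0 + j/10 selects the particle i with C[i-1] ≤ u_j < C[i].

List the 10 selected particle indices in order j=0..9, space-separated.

C = [5/39, 2/13, 7/39, 16/39, 17/39, 23/39, 29/39, 11/13, 38/39, 1]
j=0: u_0=47/600 ∈ [0, 5/39) → index 0
j=1: u_1=107/600 ∈ [2/13, 7/39) → index 2
j=2: u_2=167/600 ∈ [7/39, 16/39) → index 3
j=3: u_3=227/600 ∈ [7/39, 16/39) → index 3
j=4: u_4=287/600 ∈ [17/39, 23/39) → index 5
j=5: u_5=347/600 ∈ [17/39, 23/39) → index 5
j=6: u_6=407/600 ∈ [23/39, 29/39) → index 6
j=7: u_7=467/600 ∈ [29/39, 11/13) → index 7
j=8: u_8=527/600 ∈ [11/13, 38/39) → index 8
j=9: u_9=587/600 ∈ [38/39, 1) → index 9

0 2 3 3 5 5 6 7 8 9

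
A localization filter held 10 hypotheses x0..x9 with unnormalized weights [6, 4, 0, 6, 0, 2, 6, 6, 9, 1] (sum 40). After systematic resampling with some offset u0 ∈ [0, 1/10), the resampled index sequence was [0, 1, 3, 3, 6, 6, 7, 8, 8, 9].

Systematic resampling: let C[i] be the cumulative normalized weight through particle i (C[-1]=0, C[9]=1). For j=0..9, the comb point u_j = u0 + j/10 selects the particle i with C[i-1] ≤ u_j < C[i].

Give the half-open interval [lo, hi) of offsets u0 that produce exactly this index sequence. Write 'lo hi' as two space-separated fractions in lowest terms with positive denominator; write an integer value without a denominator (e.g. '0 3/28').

C = [3/20, 1/4, 1/4, 2/5, 2/5, 9/20, 3/5, 3/4, 39/40, 1]
j=0 picked index 0: u0 ∈ [0, 3/20)
j=1 picked index 1: u0 ∈ [1/20, 3/20)
j=2 picked index 3: u0 ∈ [1/20, 1/5)
j=3 picked index 3: u0 ∈ [-1/20, 1/10)
j=4 picked index 6: u0 ∈ [1/20, 1/5)
j=5 picked index 6: u0 ∈ [-1/20, 1/10)
j=6 picked index 7: u0 ∈ [0, 3/20)
j=7 picked index 8: u0 ∈ [1/20, 11/40)
j=8 picked index 8: u0 ∈ [-1/20, 7/40)
j=9 picked index 9: u0 ∈ [3/40, 1/10)
intersection: [3/40, 1/10)

3/40 1/10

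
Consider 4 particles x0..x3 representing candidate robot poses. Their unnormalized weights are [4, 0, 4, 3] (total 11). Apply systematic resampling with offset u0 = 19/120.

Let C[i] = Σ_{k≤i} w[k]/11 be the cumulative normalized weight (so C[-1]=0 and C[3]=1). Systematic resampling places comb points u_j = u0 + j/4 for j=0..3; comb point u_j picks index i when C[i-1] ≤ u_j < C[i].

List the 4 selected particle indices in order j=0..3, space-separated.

C = [4/11, 4/11, 8/11, 1]
j=0: u_0=19/120 ∈ [0, 4/11) → index 0
j=1: u_1=49/120 ∈ [4/11, 8/11) → index 2
j=2: u_2=79/120 ∈ [4/11, 8/11) → index 2
j=3: u_3=109/120 ∈ [8/11, 1) → index 3

0 2 2 3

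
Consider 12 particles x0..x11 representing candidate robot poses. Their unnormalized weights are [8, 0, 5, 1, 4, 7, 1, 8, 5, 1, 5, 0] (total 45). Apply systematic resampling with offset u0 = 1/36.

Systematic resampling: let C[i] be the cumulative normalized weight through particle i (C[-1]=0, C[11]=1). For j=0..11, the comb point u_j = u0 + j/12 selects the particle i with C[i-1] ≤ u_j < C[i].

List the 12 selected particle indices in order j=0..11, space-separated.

0 0 2 2 4 5 5 7 7 8 8 10

C = [8/45, 8/45, 13/45, 14/45, 2/5, 5/9, 26/45, 34/45, 13/15, 8/9, 1, 1]
j=0: u_0=1/36 ∈ [0, 8/45) → index 0
j=1: u_1=1/9 ∈ [0, 8/45) → index 0
j=2: u_2=7/36 ∈ [8/45, 13/45) → index 2
j=3: u_3=5/18 ∈ [8/45, 13/45) → index 2
j=4: u_4=13/36 ∈ [14/45, 2/5) → index 4
j=5: u_5=4/9 ∈ [2/5, 5/9) → index 5
j=6: u_6=19/36 ∈ [2/5, 5/9) → index 5
j=7: u_7=11/18 ∈ [26/45, 34/45) → index 7
j=8: u_8=25/36 ∈ [26/45, 34/45) → index 7
j=9: u_9=7/9 ∈ [34/45, 13/15) → index 8
j=10: u_10=31/36 ∈ [34/45, 13/15) → index 8
j=11: u_11=17/18 ∈ [8/9, 1) → index 10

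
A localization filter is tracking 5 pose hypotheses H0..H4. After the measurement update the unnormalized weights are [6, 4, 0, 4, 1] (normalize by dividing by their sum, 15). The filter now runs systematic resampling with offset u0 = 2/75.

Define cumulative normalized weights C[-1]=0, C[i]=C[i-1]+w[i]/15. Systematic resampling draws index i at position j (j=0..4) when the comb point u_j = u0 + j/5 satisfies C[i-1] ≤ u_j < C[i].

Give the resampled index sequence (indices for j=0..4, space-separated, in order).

C = [2/5, 2/3, 2/3, 14/15, 1]
j=0: u_0=2/75 ∈ [0, 2/5) → index 0
j=1: u_1=17/75 ∈ [0, 2/5) → index 0
j=2: u_2=32/75 ∈ [2/5, 2/3) → index 1
j=3: u_3=47/75 ∈ [2/5, 2/3) → index 1
j=4: u_4=62/75 ∈ [2/3, 14/15) → index 3

0 0 1 1 3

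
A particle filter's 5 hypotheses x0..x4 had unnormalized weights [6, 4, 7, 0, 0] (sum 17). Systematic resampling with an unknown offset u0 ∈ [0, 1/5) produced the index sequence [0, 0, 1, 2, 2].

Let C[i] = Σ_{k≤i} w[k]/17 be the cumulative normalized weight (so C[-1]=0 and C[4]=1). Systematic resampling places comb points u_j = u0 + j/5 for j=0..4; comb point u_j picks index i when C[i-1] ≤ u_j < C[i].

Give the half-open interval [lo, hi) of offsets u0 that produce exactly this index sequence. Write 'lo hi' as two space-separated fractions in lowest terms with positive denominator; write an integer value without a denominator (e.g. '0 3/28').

C = [6/17, 10/17, 1, 1, 1]
j=0 picked index 0: u0 ∈ [0, 6/17)
j=1 picked index 0: u0 ∈ [-1/5, 13/85)
j=2 picked index 1: u0 ∈ [-4/85, 16/85)
j=3 picked index 2: u0 ∈ [-1/85, 2/5)
j=4 picked index 2: u0 ∈ [-18/85, 1/5)
intersection: [0, 13/85)

0 13/85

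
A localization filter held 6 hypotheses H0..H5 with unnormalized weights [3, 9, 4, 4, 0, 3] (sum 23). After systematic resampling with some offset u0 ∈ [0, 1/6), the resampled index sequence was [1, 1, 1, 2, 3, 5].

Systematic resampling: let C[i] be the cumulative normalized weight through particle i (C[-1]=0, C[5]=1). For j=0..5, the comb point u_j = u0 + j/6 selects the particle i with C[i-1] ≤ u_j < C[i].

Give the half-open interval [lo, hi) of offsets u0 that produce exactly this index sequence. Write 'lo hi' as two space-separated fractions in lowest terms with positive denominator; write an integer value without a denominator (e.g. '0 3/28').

C = [3/23, 12/23, 16/23, 20/23, 20/23, 1]
j=0 picked index 1: u0 ∈ [3/23, 12/23)
j=1 picked index 1: u0 ∈ [-5/138, 49/138)
j=2 picked index 1: u0 ∈ [-14/69, 13/69)
j=3 picked index 2: u0 ∈ [1/46, 9/46)
j=4 picked index 3: u0 ∈ [2/69, 14/69)
j=5 picked index 5: u0 ∈ [5/138, 1/6)
intersection: [3/23, 1/6)

3/23 1/6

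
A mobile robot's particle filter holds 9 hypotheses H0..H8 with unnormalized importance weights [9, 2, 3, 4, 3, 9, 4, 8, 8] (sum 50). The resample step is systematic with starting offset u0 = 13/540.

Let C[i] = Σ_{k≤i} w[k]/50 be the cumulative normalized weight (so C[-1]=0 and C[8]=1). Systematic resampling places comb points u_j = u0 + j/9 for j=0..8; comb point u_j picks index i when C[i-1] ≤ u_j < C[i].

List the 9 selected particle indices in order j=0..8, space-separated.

0 0 2 3 5 5 7 7 8

C = [9/50, 11/50, 7/25, 9/25, 21/50, 3/5, 17/25, 21/25, 1]
j=0: u_0=13/540 ∈ [0, 9/50) → index 0
j=1: u_1=73/540 ∈ [0, 9/50) → index 0
j=2: u_2=133/540 ∈ [11/50, 7/25) → index 2
j=3: u_3=193/540 ∈ [7/25, 9/25) → index 3
j=4: u_4=253/540 ∈ [21/50, 3/5) → index 5
j=5: u_5=313/540 ∈ [21/50, 3/5) → index 5
j=6: u_6=373/540 ∈ [17/25, 21/25) → index 7
j=7: u_7=433/540 ∈ [17/25, 21/25) → index 7
j=8: u_8=493/540 ∈ [21/25, 1) → index 8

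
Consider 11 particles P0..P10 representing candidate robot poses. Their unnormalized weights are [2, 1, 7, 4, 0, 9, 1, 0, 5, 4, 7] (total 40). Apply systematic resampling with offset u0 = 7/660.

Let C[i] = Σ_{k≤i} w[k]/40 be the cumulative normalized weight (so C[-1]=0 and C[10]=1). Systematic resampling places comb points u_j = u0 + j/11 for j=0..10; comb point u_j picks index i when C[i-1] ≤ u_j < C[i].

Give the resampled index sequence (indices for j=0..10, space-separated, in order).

0 2 2 3 5 5 5 8 9 10 10

C = [1/20, 3/40, 1/4, 7/20, 7/20, 23/40, 3/5, 3/5, 29/40, 33/40, 1]
j=0: u_0=7/660 ∈ [0, 1/20) → index 0
j=1: u_1=67/660 ∈ [3/40, 1/4) → index 2
j=2: u_2=127/660 ∈ [3/40, 1/4) → index 2
j=3: u_3=17/60 ∈ [1/4, 7/20) → index 3
j=4: u_4=247/660 ∈ [7/20, 23/40) → index 5
j=5: u_5=307/660 ∈ [7/20, 23/40) → index 5
j=6: u_6=367/660 ∈ [7/20, 23/40) → index 5
j=7: u_7=427/660 ∈ [3/5, 29/40) → index 8
j=8: u_8=487/660 ∈ [29/40, 33/40) → index 9
j=9: u_9=547/660 ∈ [33/40, 1) → index 10
j=10: u_10=607/660 ∈ [33/40, 1) → index 10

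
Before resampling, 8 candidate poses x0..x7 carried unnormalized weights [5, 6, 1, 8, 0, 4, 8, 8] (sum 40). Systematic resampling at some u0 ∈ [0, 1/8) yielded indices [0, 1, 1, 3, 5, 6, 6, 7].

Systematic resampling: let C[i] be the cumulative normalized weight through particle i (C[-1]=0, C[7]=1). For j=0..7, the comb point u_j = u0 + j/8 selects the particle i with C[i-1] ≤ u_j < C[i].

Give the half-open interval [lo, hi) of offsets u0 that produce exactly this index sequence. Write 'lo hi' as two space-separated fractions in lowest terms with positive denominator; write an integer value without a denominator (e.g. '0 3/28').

0 1/40

C = [1/8, 11/40, 3/10, 1/2, 1/2, 3/5, 4/5, 1]
j=0 picked index 0: u0 ∈ [0, 1/8)
j=1 picked index 1: u0 ∈ [0, 3/20)
j=2 picked index 1: u0 ∈ [-1/8, 1/40)
j=3 picked index 3: u0 ∈ [-3/40, 1/8)
j=4 picked index 5: u0 ∈ [0, 1/10)
j=5 picked index 6: u0 ∈ [-1/40, 7/40)
j=6 picked index 6: u0 ∈ [-3/20, 1/20)
j=7 picked index 7: u0 ∈ [-3/40, 1/8)
intersection: [0, 1/40)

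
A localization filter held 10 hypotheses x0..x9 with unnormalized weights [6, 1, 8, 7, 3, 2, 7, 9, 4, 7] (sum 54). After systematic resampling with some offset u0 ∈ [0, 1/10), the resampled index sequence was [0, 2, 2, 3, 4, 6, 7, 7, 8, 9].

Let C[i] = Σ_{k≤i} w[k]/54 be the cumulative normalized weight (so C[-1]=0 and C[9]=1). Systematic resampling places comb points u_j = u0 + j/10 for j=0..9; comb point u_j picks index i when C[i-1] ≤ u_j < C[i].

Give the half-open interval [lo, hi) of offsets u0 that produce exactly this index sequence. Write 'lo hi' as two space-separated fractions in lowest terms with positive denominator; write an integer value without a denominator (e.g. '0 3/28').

4/135 17/270

C = [1/9, 7/54, 5/18, 11/27, 25/54, 1/2, 17/27, 43/54, 47/54, 1]
j=0 picked index 0: u0 ∈ [0, 1/9)
j=1 picked index 2: u0 ∈ [4/135, 8/45)
j=2 picked index 2: u0 ∈ [-19/270, 7/90)
j=3 picked index 3: u0 ∈ [-1/45, 29/270)
j=4 picked index 4: u0 ∈ [1/135, 17/270)
j=5 picked index 6: u0 ∈ [0, 7/54)
j=6 picked index 7: u0 ∈ [4/135, 53/270)
j=7 picked index 7: u0 ∈ [-19/270, 13/135)
j=8 picked index 8: u0 ∈ [-1/270, 19/270)
j=9 picked index 9: u0 ∈ [-4/135, 1/10)
intersection: [4/135, 17/270)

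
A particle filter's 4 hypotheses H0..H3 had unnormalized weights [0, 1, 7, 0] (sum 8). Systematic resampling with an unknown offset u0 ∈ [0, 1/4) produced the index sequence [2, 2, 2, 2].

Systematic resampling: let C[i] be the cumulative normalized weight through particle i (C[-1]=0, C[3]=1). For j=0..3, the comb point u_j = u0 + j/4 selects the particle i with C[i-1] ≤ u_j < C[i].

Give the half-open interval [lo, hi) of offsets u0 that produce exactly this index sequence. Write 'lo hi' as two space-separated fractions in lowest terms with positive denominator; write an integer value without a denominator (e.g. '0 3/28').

1/8 1/4

C = [0, 1/8, 1, 1]
j=0 picked index 2: u0 ∈ [1/8, 1)
j=1 picked index 2: u0 ∈ [-1/8, 3/4)
j=2 picked index 2: u0 ∈ [-3/8, 1/2)
j=3 picked index 2: u0 ∈ [-5/8, 1/4)
intersection: [1/8, 1/4)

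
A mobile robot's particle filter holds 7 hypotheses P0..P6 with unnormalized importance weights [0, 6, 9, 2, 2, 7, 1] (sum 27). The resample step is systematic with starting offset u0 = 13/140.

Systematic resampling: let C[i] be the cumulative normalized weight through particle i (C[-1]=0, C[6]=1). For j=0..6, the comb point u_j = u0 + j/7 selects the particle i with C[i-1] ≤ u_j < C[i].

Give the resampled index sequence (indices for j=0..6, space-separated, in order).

C = [0, 2/9, 5/9, 17/27, 19/27, 26/27, 1]
j=0: u_0=13/140 ∈ [0, 2/9) → index 1
j=1: u_1=33/140 ∈ [2/9, 5/9) → index 2
j=2: u_2=53/140 ∈ [2/9, 5/9) → index 2
j=3: u_3=73/140 ∈ [2/9, 5/9) → index 2
j=4: u_4=93/140 ∈ [17/27, 19/27) → index 4
j=5: u_5=113/140 ∈ [19/27, 26/27) → index 5
j=6: u_6=19/20 ∈ [19/27, 26/27) → index 5

1 2 2 2 4 5 5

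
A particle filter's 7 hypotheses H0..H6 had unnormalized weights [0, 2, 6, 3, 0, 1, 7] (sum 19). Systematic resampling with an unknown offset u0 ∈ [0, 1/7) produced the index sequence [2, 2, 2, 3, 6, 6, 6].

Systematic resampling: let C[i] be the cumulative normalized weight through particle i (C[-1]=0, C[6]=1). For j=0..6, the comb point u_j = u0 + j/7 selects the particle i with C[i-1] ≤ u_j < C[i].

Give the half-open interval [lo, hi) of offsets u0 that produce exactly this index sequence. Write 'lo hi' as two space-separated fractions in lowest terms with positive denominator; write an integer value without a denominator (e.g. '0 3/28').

C = [0, 2/19, 8/19, 11/19, 11/19, 12/19, 1]
j=0 picked index 2: u0 ∈ [2/19, 8/19)
j=1 picked index 2: u0 ∈ [-5/133, 37/133)
j=2 picked index 2: u0 ∈ [-24/133, 18/133)
j=3 picked index 3: u0 ∈ [-1/133, 20/133)
j=4 picked index 6: u0 ∈ [8/133, 3/7)
j=5 picked index 6: u0 ∈ [-11/133, 2/7)
j=6 picked index 6: u0 ∈ [-30/133, 1/7)
intersection: [2/19, 18/133)

2/19 18/133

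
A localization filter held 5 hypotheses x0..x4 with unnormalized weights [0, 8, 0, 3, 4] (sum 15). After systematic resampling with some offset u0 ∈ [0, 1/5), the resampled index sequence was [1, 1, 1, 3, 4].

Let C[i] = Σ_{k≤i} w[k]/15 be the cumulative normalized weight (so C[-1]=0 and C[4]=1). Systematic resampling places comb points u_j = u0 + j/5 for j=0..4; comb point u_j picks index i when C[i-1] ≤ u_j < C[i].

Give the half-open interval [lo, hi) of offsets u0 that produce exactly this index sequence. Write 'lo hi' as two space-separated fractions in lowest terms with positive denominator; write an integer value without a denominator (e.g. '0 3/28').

0 2/15

C = [0, 8/15, 8/15, 11/15, 1]
j=0 picked index 1: u0 ∈ [0, 8/15)
j=1 picked index 1: u0 ∈ [-1/5, 1/3)
j=2 picked index 1: u0 ∈ [-2/5, 2/15)
j=3 picked index 3: u0 ∈ [-1/15, 2/15)
j=4 picked index 4: u0 ∈ [-1/15, 1/5)
intersection: [0, 2/15)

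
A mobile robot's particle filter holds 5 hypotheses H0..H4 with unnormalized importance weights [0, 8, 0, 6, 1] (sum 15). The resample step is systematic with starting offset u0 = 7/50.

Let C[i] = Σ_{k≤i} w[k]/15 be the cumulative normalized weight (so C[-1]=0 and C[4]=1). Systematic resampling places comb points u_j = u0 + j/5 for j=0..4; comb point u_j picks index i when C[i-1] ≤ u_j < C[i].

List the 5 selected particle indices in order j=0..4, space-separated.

1 1 3 3 4

C = [0, 8/15, 8/15, 14/15, 1]
j=0: u_0=7/50 ∈ [0, 8/15) → index 1
j=1: u_1=17/50 ∈ [0, 8/15) → index 1
j=2: u_2=27/50 ∈ [8/15, 14/15) → index 3
j=3: u_3=37/50 ∈ [8/15, 14/15) → index 3
j=4: u_4=47/50 ∈ [14/15, 1) → index 4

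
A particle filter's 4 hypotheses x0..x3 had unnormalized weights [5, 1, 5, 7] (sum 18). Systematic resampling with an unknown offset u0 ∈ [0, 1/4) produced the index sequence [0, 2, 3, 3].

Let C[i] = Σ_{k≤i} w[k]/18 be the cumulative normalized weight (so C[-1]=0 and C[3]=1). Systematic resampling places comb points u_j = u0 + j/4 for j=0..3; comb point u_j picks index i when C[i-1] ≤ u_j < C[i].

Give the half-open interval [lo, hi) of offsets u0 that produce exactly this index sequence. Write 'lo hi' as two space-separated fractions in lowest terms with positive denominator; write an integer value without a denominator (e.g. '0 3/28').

C = [5/18, 1/3, 11/18, 1]
j=0 picked index 0: u0 ∈ [0, 5/18)
j=1 picked index 2: u0 ∈ [1/12, 13/36)
j=2 picked index 3: u0 ∈ [1/9, 1/2)
j=3 picked index 3: u0 ∈ [-5/36, 1/4)
intersection: [1/9, 1/4)

1/9 1/4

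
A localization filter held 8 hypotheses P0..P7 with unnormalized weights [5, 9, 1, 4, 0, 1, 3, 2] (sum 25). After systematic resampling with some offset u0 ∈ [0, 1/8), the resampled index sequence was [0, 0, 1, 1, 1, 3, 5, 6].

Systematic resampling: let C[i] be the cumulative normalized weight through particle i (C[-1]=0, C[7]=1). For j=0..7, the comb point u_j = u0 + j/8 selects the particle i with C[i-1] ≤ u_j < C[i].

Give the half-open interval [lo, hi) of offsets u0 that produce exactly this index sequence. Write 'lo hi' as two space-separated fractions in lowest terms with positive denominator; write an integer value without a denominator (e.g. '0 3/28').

1/100 9/200

C = [1/5, 14/25, 3/5, 19/25, 19/25, 4/5, 23/25, 1]
j=0 picked index 0: u0 ∈ [0, 1/5)
j=1 picked index 0: u0 ∈ [-1/8, 3/40)
j=2 picked index 1: u0 ∈ [-1/20, 31/100)
j=3 picked index 1: u0 ∈ [-7/40, 37/200)
j=4 picked index 1: u0 ∈ [-3/10, 3/50)
j=5 picked index 3: u0 ∈ [-1/40, 27/200)
j=6 picked index 5: u0 ∈ [1/100, 1/20)
j=7 picked index 6: u0 ∈ [-3/40, 9/200)
intersection: [1/100, 9/200)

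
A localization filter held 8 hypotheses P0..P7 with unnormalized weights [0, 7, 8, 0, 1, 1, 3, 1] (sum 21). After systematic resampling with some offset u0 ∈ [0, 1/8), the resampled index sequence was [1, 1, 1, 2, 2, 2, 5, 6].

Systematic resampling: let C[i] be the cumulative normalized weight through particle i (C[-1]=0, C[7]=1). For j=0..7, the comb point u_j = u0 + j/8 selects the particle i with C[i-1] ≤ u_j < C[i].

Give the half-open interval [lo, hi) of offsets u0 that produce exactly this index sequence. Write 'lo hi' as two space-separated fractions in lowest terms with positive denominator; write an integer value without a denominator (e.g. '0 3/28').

C = [0, 1/3, 5/7, 5/7, 16/21, 17/21, 20/21, 1]
j=0 picked index 1: u0 ∈ [0, 1/3)
j=1 picked index 1: u0 ∈ [-1/8, 5/24)
j=2 picked index 1: u0 ∈ [-1/4, 1/12)
j=3 picked index 2: u0 ∈ [-1/24, 19/56)
j=4 picked index 2: u0 ∈ [-1/6, 3/14)
j=5 picked index 2: u0 ∈ [-7/24, 5/56)
j=6 picked index 5: u0 ∈ [1/84, 5/84)
j=7 picked index 6: u0 ∈ [-11/168, 13/168)
intersection: [1/84, 5/84)

1/84 5/84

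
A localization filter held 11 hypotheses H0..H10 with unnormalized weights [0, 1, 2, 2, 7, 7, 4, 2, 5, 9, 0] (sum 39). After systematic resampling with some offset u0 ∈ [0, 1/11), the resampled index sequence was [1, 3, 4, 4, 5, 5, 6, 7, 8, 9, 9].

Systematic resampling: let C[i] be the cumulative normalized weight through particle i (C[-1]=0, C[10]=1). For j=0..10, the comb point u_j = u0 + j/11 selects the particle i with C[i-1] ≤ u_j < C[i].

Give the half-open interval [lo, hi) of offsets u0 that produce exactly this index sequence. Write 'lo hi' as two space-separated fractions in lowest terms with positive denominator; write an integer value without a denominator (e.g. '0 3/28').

0 2/429

C = [0, 1/39, 1/13, 5/39, 4/13, 19/39, 23/39, 25/39, 10/13, 1, 1]
j=0 picked index 1: u0 ∈ [0, 1/39)
j=1 picked index 3: u0 ∈ [-2/143, 16/429)
j=2 picked index 4: u0 ∈ [-23/429, 18/143)
j=3 picked index 4: u0 ∈ [-62/429, 5/143)
j=4 picked index 5: u0 ∈ [-8/143, 53/429)
j=5 picked index 5: u0 ∈ [-21/143, 14/429)
j=6 picked index 6: u0 ∈ [-25/429, 19/429)
j=7 picked index 7: u0 ∈ [-20/429, 2/429)
j=8 picked index 8: u0 ∈ [-37/429, 6/143)
j=9 picked index 9: u0 ∈ [-7/143, 2/11)
j=10 picked index 9: u0 ∈ [-20/143, 1/11)
intersection: [0, 2/429)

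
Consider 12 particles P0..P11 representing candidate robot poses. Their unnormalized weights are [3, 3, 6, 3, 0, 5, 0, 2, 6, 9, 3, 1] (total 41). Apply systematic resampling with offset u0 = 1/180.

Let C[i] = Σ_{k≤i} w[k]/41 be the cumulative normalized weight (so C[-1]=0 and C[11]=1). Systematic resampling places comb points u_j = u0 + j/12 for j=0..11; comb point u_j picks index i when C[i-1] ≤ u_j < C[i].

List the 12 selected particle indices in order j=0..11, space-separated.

C = [3/41, 6/41, 12/41, 15/41, 15/41, 20/41, 20/41, 22/41, 28/41, 37/41, 40/41, 1]
j=0: u_0=1/180 ∈ [0, 3/41) → index 0
j=1: u_1=4/45 ∈ [3/41, 6/41) → index 1
j=2: u_2=31/180 ∈ [6/41, 12/41) → index 2
j=3: u_3=23/90 ∈ [6/41, 12/41) → index 2
j=4: u_4=61/180 ∈ [12/41, 15/41) → index 3
j=5: u_5=19/45 ∈ [15/41, 20/41) → index 5
j=6: u_6=91/180 ∈ [20/41, 22/41) → index 7
j=7: u_7=53/90 ∈ [22/41, 28/41) → index 8
j=8: u_8=121/180 ∈ [22/41, 28/41) → index 8
j=9: u_9=34/45 ∈ [28/41, 37/41) → index 9
j=10: u_10=151/180 ∈ [28/41, 37/41) → index 9
j=11: u_11=83/90 ∈ [37/41, 40/41) → index 10

0 1 2 2 3 5 7 8 8 9 9 10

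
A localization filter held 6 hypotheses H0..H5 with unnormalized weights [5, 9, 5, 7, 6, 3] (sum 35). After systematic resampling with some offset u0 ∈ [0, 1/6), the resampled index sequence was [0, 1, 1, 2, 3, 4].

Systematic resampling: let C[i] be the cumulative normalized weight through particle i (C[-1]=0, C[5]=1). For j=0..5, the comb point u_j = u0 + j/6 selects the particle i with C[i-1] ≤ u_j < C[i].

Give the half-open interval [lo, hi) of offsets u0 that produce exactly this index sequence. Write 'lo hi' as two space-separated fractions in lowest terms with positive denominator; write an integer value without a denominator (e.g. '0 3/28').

C = [1/7, 2/5, 19/35, 26/35, 32/35, 1]
j=0 picked index 0: u0 ∈ [0, 1/7)
j=1 picked index 1: u0 ∈ [-1/42, 7/30)
j=2 picked index 1: u0 ∈ [-4/21, 1/15)
j=3 picked index 2: u0 ∈ [-1/10, 3/70)
j=4 picked index 3: u0 ∈ [-13/105, 8/105)
j=5 picked index 4: u0 ∈ [-19/210, 17/210)
intersection: [0, 3/70)

0 3/70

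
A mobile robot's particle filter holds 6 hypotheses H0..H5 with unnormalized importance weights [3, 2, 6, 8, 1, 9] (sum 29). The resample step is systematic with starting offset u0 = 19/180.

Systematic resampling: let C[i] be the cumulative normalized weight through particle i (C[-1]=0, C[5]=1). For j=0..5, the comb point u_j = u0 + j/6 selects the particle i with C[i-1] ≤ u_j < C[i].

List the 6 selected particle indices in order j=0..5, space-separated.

1 2 3 3 5 5

C = [3/29, 5/29, 11/29, 19/29, 20/29, 1]
j=0: u_0=19/180 ∈ [3/29, 5/29) → index 1
j=1: u_1=49/180 ∈ [5/29, 11/29) → index 2
j=2: u_2=79/180 ∈ [11/29, 19/29) → index 3
j=3: u_3=109/180 ∈ [11/29, 19/29) → index 3
j=4: u_4=139/180 ∈ [20/29, 1) → index 5
j=5: u_5=169/180 ∈ [20/29, 1) → index 5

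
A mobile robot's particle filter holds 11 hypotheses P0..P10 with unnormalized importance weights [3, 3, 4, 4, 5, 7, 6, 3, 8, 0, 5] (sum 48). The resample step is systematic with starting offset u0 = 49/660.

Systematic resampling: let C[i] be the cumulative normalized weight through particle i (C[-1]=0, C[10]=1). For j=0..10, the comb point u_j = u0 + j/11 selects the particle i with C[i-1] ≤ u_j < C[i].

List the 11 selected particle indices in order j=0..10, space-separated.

C = [1/16, 1/8, 5/24, 7/24, 19/48, 13/24, 2/3, 35/48, 43/48, 43/48, 1]
j=0: u_0=49/660 ∈ [1/16, 1/8) → index 1
j=1: u_1=109/660 ∈ [1/8, 5/24) → index 2
j=2: u_2=169/660 ∈ [5/24, 7/24) → index 3
j=3: u_3=229/660 ∈ [7/24, 19/48) → index 4
j=4: u_4=289/660 ∈ [19/48, 13/24) → index 5
j=5: u_5=349/660 ∈ [19/48, 13/24) → index 5
j=6: u_6=409/660 ∈ [13/24, 2/3) → index 6
j=7: u_7=469/660 ∈ [2/3, 35/48) → index 7
j=8: u_8=529/660 ∈ [35/48, 43/48) → index 8
j=9: u_9=589/660 ∈ [35/48, 43/48) → index 8
j=10: u_10=59/60 ∈ [43/48, 1) → index 10

1 2 3 4 5 5 6 7 8 8 10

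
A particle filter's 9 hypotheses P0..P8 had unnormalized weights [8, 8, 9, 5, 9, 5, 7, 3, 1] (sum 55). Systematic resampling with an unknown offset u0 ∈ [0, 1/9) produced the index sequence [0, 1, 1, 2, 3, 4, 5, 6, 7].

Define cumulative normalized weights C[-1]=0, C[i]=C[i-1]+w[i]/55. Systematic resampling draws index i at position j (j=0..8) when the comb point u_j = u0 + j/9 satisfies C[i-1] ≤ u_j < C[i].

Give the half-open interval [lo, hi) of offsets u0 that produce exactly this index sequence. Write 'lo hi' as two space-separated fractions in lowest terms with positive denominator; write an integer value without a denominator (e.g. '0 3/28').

C = [8/55, 16/55, 5/11, 6/11, 39/55, 4/5, 51/55, 54/55, 1]
j=0 picked index 0: u0 ∈ [0, 8/55)
j=1 picked index 1: u0 ∈ [17/495, 89/495)
j=2 picked index 1: u0 ∈ [-38/495, 34/495)
j=3 picked index 2: u0 ∈ [-7/165, 4/33)
j=4 picked index 3: u0 ∈ [1/99, 10/99)
j=5 picked index 4: u0 ∈ [-1/99, 76/495)
j=6 picked index 5: u0 ∈ [7/165, 2/15)
j=7 picked index 6: u0 ∈ [1/45, 74/495)
j=8 picked index 7: u0 ∈ [19/495, 46/495)
intersection: [7/165, 34/495)

7/165 34/495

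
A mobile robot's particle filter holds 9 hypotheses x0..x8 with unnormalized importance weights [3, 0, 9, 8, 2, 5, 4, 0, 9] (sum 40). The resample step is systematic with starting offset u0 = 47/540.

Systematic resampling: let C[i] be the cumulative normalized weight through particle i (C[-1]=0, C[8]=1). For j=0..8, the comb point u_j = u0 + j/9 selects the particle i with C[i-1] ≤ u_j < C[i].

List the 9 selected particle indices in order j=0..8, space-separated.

2 2 3 3 4 5 6 8 8

C = [3/40, 3/40, 3/10, 1/2, 11/20, 27/40, 31/40, 31/40, 1]
j=0: u_0=47/540 ∈ [3/40, 3/10) → index 2
j=1: u_1=107/540 ∈ [3/40, 3/10) → index 2
j=2: u_2=167/540 ∈ [3/10, 1/2) → index 3
j=3: u_3=227/540 ∈ [3/10, 1/2) → index 3
j=4: u_4=287/540 ∈ [1/2, 11/20) → index 4
j=5: u_5=347/540 ∈ [11/20, 27/40) → index 5
j=6: u_6=407/540 ∈ [27/40, 31/40) → index 6
j=7: u_7=467/540 ∈ [31/40, 1) → index 8
j=8: u_8=527/540 ∈ [31/40, 1) → index 8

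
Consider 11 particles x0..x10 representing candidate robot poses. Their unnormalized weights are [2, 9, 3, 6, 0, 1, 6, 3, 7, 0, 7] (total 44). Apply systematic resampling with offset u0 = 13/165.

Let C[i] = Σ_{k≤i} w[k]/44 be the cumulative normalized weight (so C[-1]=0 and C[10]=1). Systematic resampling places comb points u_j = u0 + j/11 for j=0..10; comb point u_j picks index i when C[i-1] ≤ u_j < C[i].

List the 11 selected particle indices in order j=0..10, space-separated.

C = [1/22, 1/4, 7/22, 5/11, 5/11, 21/44, 27/44, 15/22, 37/44, 37/44, 1]
j=0: u_0=13/165 ∈ [1/22, 1/4) → index 1
j=1: u_1=28/165 ∈ [1/22, 1/4) → index 1
j=2: u_2=43/165 ∈ [1/4, 7/22) → index 2
j=3: u_3=58/165 ∈ [7/22, 5/11) → index 3
j=4: u_4=73/165 ∈ [7/22, 5/11) → index 3
j=5: u_5=8/15 ∈ [21/44, 27/44) → index 6
j=6: u_6=103/165 ∈ [27/44, 15/22) → index 7
j=7: u_7=118/165 ∈ [15/22, 37/44) → index 8
j=8: u_8=133/165 ∈ [15/22, 37/44) → index 8
j=9: u_9=148/165 ∈ [37/44, 1) → index 10
j=10: u_10=163/165 ∈ [37/44, 1) → index 10

1 1 2 3 3 6 7 8 8 10 10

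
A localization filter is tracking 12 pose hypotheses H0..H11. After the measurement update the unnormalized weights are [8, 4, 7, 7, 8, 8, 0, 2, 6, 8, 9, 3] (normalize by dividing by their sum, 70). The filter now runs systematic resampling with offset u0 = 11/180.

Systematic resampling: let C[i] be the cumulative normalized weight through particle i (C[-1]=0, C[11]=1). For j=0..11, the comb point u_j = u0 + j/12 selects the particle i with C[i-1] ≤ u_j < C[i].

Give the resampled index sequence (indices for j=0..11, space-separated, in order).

0 1 2 3 4 4 5 8 9 9 10 11

C = [4/35, 6/35, 19/70, 13/35, 17/35, 3/5, 3/5, 22/35, 5/7, 29/35, 67/70, 1]
j=0: u_0=11/180 ∈ [0, 4/35) → index 0
j=1: u_1=13/90 ∈ [4/35, 6/35) → index 1
j=2: u_2=41/180 ∈ [6/35, 19/70) → index 2
j=3: u_3=14/45 ∈ [19/70, 13/35) → index 3
j=4: u_4=71/180 ∈ [13/35, 17/35) → index 4
j=5: u_5=43/90 ∈ [13/35, 17/35) → index 4
j=6: u_6=101/180 ∈ [17/35, 3/5) → index 5
j=7: u_7=29/45 ∈ [22/35, 5/7) → index 8
j=8: u_8=131/180 ∈ [5/7, 29/35) → index 9
j=9: u_9=73/90 ∈ [5/7, 29/35) → index 9
j=10: u_10=161/180 ∈ [29/35, 67/70) → index 10
j=11: u_11=44/45 ∈ [67/70, 1) → index 11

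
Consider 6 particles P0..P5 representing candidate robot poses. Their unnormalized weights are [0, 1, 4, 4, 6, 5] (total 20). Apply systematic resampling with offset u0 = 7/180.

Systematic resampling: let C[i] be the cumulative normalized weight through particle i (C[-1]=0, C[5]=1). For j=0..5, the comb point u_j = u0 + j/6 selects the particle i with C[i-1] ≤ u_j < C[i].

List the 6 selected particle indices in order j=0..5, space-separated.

C = [0, 1/20, 1/4, 9/20, 3/4, 1]
j=0: u_0=7/180 ∈ [0, 1/20) → index 1
j=1: u_1=37/180 ∈ [1/20, 1/4) → index 2
j=2: u_2=67/180 ∈ [1/4, 9/20) → index 3
j=3: u_3=97/180 ∈ [9/20, 3/4) → index 4
j=4: u_4=127/180 ∈ [9/20, 3/4) → index 4
j=5: u_5=157/180 ∈ [3/4, 1) → index 5

1 2 3 4 4 5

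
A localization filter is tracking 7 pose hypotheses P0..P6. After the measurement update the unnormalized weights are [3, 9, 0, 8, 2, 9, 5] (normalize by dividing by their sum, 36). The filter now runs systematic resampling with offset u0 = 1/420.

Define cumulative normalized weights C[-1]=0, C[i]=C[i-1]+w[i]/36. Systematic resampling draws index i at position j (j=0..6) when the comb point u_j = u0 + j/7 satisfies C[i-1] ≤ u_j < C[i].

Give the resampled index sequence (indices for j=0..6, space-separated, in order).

0 1 1 3 4 5 5

C = [1/12, 1/3, 1/3, 5/9, 11/18, 31/36, 1]
j=0: u_0=1/420 ∈ [0, 1/12) → index 0
j=1: u_1=61/420 ∈ [1/12, 1/3) → index 1
j=2: u_2=121/420 ∈ [1/12, 1/3) → index 1
j=3: u_3=181/420 ∈ [1/3, 5/9) → index 3
j=4: u_4=241/420 ∈ [5/9, 11/18) → index 4
j=5: u_5=43/60 ∈ [11/18, 31/36) → index 5
j=6: u_6=361/420 ∈ [11/18, 31/36) → index 5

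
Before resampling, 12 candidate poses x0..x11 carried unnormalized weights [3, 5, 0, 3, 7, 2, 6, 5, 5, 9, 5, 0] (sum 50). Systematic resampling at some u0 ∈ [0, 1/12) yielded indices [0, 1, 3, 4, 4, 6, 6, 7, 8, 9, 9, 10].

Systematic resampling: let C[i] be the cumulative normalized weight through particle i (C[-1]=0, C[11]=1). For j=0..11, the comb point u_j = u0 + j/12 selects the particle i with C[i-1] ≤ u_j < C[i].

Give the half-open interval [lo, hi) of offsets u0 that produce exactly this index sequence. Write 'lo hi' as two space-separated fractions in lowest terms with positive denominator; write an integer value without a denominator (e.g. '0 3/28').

C = [3/50, 4/25, 4/25, 11/50, 9/25, 2/5, 13/25, 31/50, 18/25, 9/10, 1, 1]
j=0 picked index 0: u0 ∈ [0, 3/50)
j=1 picked index 1: u0 ∈ [-7/300, 23/300)
j=2 picked index 3: u0 ∈ [-1/150, 4/75)
j=3 picked index 4: u0 ∈ [-3/100, 11/100)
j=4 picked index 4: u0 ∈ [-17/150, 2/75)
j=5 picked index 6: u0 ∈ [-1/60, 31/300)
j=6 picked index 6: u0 ∈ [-1/10, 1/50)
j=7 picked index 7: u0 ∈ [-19/300, 11/300)
j=8 picked index 8: u0 ∈ [-7/150, 4/75)
j=9 picked index 9: u0 ∈ [-3/100, 3/20)
j=10 picked index 9: u0 ∈ [-17/150, 1/15)
j=11 picked index 10: u0 ∈ [-1/60, 1/12)
intersection: [0, 1/50)

0 1/50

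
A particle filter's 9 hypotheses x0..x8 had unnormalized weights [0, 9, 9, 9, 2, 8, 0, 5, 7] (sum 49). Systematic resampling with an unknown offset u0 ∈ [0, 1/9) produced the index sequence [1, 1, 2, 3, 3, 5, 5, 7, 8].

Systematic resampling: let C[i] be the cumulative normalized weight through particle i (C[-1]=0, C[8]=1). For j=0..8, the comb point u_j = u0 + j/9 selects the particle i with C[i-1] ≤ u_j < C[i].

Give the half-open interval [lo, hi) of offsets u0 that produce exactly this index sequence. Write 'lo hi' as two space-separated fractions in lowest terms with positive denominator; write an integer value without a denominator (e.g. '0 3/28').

C = [0, 9/49, 18/49, 27/49, 29/49, 37/49, 37/49, 6/7, 1]
j=0 picked index 1: u0 ∈ [0, 9/49)
j=1 picked index 1: u0 ∈ [-1/9, 32/441)
j=2 picked index 2: u0 ∈ [-17/441, 64/441)
j=3 picked index 3: u0 ∈ [5/147, 32/147)
j=4 picked index 3: u0 ∈ [-34/441, 47/441)
j=5 picked index 5: u0 ∈ [16/441, 88/441)
j=6 picked index 5: u0 ∈ [-11/147, 13/147)
j=7 picked index 7: u0 ∈ [-10/441, 5/63)
j=8 picked index 8: u0 ∈ [-2/63, 1/9)
intersection: [16/441, 32/441)

16/441 32/441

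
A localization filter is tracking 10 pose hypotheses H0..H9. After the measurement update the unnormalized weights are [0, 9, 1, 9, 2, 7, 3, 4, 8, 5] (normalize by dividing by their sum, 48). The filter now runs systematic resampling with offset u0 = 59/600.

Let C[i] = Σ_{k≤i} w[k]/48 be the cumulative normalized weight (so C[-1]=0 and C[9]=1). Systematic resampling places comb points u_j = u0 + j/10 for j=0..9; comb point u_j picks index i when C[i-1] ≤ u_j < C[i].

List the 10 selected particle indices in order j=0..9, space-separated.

1 2 3 4 5 6 7 8 9 9

C = [0, 3/16, 5/24, 19/48, 7/16, 7/12, 31/48, 35/48, 43/48, 1]
j=0: u_0=59/600 ∈ [0, 3/16) → index 1
j=1: u_1=119/600 ∈ [3/16, 5/24) → index 2
j=2: u_2=179/600 ∈ [5/24, 19/48) → index 3
j=3: u_3=239/600 ∈ [19/48, 7/16) → index 4
j=4: u_4=299/600 ∈ [7/16, 7/12) → index 5
j=5: u_5=359/600 ∈ [7/12, 31/48) → index 6
j=6: u_6=419/600 ∈ [31/48, 35/48) → index 7
j=7: u_7=479/600 ∈ [35/48, 43/48) → index 8
j=8: u_8=539/600 ∈ [43/48, 1) → index 9
j=9: u_9=599/600 ∈ [43/48, 1) → index 9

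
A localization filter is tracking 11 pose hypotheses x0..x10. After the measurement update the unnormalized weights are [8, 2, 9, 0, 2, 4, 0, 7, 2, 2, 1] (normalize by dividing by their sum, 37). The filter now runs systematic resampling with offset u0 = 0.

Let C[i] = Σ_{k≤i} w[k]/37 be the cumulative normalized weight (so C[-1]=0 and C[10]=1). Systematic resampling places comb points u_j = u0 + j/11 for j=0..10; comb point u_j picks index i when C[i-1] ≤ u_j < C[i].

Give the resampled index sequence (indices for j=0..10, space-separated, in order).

C = [8/37, 10/37, 19/37, 19/37, 21/37, 25/37, 25/37, 32/37, 34/37, 36/37, 1]
j=0: u_0=0 ∈ [0, 8/37) → index 0
j=1: u_1=1/11 ∈ [0, 8/37) → index 0
j=2: u_2=2/11 ∈ [0, 8/37) → index 0
j=3: u_3=3/11 ∈ [10/37, 19/37) → index 2
j=4: u_4=4/11 ∈ [10/37, 19/37) → index 2
j=5: u_5=5/11 ∈ [10/37, 19/37) → index 2
j=6: u_6=6/11 ∈ [19/37, 21/37) → index 4
j=7: u_7=7/11 ∈ [21/37, 25/37) → index 5
j=8: u_8=8/11 ∈ [25/37, 32/37) → index 7
j=9: u_9=9/11 ∈ [25/37, 32/37) → index 7
j=10: u_10=10/11 ∈ [32/37, 34/37) → index 8

0 0 0 2 2 2 4 5 7 7 8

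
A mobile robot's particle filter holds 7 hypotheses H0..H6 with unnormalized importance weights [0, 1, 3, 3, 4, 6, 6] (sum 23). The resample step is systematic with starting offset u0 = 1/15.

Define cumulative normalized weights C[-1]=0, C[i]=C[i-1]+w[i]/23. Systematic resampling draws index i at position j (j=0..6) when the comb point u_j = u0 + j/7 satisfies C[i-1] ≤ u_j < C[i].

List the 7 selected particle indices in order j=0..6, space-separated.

2 3 4 5 5 6 6

C = [0, 1/23, 4/23, 7/23, 11/23, 17/23, 1]
j=0: u_0=1/15 ∈ [1/23, 4/23) → index 2
j=1: u_1=22/105 ∈ [4/23, 7/23) → index 3
j=2: u_2=37/105 ∈ [7/23, 11/23) → index 4
j=3: u_3=52/105 ∈ [11/23, 17/23) → index 5
j=4: u_4=67/105 ∈ [11/23, 17/23) → index 5
j=5: u_5=82/105 ∈ [17/23, 1) → index 6
j=6: u_6=97/105 ∈ [17/23, 1) → index 6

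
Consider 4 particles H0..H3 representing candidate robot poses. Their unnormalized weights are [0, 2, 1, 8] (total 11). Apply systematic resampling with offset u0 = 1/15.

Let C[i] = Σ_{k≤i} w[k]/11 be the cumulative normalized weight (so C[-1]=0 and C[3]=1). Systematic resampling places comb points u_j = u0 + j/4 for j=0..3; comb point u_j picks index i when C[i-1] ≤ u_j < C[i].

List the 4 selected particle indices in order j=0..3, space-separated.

1 3 3 3

C = [0, 2/11, 3/11, 1]
j=0: u_0=1/15 ∈ [0, 2/11) → index 1
j=1: u_1=19/60 ∈ [3/11, 1) → index 3
j=2: u_2=17/30 ∈ [3/11, 1) → index 3
j=3: u_3=49/60 ∈ [3/11, 1) → index 3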